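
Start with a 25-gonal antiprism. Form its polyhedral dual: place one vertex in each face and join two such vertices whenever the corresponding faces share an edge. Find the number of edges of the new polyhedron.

100

The base solid has V = 50, E = 100, F = 52.
The dual swaps V and F and preserves E: V′ = F = 52, E′ = E = 100, F′ = V = 50.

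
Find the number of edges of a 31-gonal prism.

A prism on an n-gon has two n-gon bases and n rectangular sides: V = 2·31 = 62, E = 3·31 = 93, F = 31 + 2 = 33.

93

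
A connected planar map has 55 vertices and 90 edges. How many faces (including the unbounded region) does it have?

37

Euler's formula for a connected plane graph: V − E + F = 2, so F = 2 − 55 + 90 = 37.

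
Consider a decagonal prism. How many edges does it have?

30

A prism on an n-gon has two n-gon bases and n rectangular sides: V = 2·10 = 20, E = 3·10 = 30, F = 10 + 2 = 12.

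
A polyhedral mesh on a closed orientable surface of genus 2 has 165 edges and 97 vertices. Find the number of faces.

66

For a closed orientable surface of genus 2, χ = 2 − 2·2 = -2.
F = -2 − V + E = -2 − 97 + 165 = 66.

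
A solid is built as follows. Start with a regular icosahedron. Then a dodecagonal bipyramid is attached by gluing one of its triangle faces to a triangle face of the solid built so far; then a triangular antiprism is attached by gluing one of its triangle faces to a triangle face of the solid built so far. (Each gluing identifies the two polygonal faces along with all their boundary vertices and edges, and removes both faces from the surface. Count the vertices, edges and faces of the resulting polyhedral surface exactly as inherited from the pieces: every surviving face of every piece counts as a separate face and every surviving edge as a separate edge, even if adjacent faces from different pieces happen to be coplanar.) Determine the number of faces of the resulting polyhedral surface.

48

A regular icosahedron: V=12, E=30, F=20.
Attach a dodecagonal bipyramid (V=14, E=36, F=24) along a 3-gon: merge 3 vertices and 3 edges, delete both glued faces → V=23, E=63, F=42.
Attach a triangular antiprism (V=6, E=12, F=8) along a 3-gon: merge 3 vertices and 3 edges, delete both glued faces → V=26, E=72, F=48.
Check: V − E + F = 26 − 72 + 48 = 2.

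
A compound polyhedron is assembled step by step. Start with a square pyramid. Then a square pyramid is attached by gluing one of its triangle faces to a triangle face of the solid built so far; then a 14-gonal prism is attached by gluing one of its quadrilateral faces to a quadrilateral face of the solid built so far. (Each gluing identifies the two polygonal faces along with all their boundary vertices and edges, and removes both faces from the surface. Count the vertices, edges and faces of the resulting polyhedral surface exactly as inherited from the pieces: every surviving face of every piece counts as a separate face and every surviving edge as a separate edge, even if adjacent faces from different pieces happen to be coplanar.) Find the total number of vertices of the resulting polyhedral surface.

31

A square pyramid: V=5, E=8, F=5.
Attach a square pyramid (V=5, E=8, F=5) along a 3-gon: merge 3 vertices and 3 edges, delete both glued faces → V=7, E=13, F=8.
Attach a 14-gonal prism (V=28, E=42, F=16) along a 4-gon: merge 4 vertices and 4 edges, delete both glued faces → V=31, E=51, F=22.
Check: V − E + F = 31 − 51 + 22 = 2.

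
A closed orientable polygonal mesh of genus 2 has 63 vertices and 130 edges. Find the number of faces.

65

For a closed orientable surface of genus 2, χ = 2 − 2·2 = -2.
F = -2 − V + E = -2 − 63 + 130 = 65.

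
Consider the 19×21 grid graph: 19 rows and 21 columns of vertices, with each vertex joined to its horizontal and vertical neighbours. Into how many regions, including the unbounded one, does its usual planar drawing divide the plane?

361

The grid has V = 19·21 = 399 vertices and E = 19·20 + 21·18 = 758 edges.
F = 2 − V + E = 2 − 399 + 758 = 361.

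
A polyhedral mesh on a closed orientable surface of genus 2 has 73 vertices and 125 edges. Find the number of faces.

50

For a closed orientable surface of genus 2, χ = 2 − 2·2 = -2.
F = -2 − V + E = -2 − 73 + 125 = 50.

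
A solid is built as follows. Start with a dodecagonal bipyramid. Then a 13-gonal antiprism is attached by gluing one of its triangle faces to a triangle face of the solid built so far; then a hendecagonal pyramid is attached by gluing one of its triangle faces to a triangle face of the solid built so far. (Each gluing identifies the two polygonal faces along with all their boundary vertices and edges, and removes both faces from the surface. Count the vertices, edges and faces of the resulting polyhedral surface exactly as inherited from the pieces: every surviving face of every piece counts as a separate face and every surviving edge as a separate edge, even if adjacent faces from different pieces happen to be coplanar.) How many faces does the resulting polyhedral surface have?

A dodecagonal bipyramid: V=14, E=36, F=24.
Attach a 13-gonal antiprism (V=26, E=52, F=28) along a 3-gon: merge 3 vertices and 3 edges, delete both glued faces → V=37, E=85, F=50.
Attach a hendecagonal pyramid (V=12, E=22, F=12) along a 3-gon: merge 3 vertices and 3 edges, delete both glued faces → V=46, E=104, F=60.
Check: V − E + F = 46 − 104 + 60 = 2.

60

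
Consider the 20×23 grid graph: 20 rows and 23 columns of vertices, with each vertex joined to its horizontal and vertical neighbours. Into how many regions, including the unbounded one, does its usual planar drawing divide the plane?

The grid has V = 20·23 = 460 vertices and E = 20·22 + 23·19 = 877 edges.
F = 2 − V + E = 2 − 460 + 877 = 419.

419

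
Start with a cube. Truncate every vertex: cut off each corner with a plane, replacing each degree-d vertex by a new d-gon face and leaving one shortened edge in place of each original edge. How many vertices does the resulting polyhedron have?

The base solid has V = 8, E = 12, F = 6.
Truncation replaces each original edge-end by a new vertex, so V′ = 2E = 24.
Each original edge survives, and each old vertex of degree d contributes d new edges; summing degrees gives Σd = 2E, so E′ = E + 2E = 3E = 36.
Each original face survives and each original vertex becomes one new face: F′ = F + V = 14.

24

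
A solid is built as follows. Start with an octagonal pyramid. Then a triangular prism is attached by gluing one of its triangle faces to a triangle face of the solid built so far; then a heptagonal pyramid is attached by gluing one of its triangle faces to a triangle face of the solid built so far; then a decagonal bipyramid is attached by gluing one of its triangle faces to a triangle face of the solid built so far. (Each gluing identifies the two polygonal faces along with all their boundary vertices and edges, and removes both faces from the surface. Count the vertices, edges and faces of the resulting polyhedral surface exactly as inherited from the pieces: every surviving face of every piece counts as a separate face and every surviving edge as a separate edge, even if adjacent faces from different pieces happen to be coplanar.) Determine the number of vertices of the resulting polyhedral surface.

An octagonal pyramid: V=9, E=16, F=9.
Attach a triangular prism (V=6, E=9, F=5) along a 3-gon: merge 3 vertices and 3 edges, delete both glued faces → V=12, E=22, F=12.
Attach a heptagonal pyramid (V=8, E=14, F=8) along a 3-gon: merge 3 vertices and 3 edges, delete both glued faces → V=17, E=33, F=18.
Attach a decagonal bipyramid (V=12, E=30, F=20) along a 3-gon: merge 3 vertices and 3 edges, delete both glued faces → V=26, E=60, F=36.
Check: V − E + F = 26 − 60 + 36 = 2.

26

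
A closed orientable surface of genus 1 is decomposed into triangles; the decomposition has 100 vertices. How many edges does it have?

χ = 2 − 2·1 = 0, and every face is a triangle so 3F = 2E.
V − E + F = 0 with E = 3F/2 gives 100 − (3/2 − 1)·F = 0, so F = 200 and E = 300.

300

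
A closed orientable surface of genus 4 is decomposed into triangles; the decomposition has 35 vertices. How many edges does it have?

χ = 2 − 2·4 = -6, and every face is a triangle so 3F = 2E.
V − E + F = -6 with E = 3F/2 gives 35 − (3/2 − 1)·F = -6, so F = 82 and E = 123.

123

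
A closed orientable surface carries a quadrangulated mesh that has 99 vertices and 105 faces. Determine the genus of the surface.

4

Every face is a square, so 2E = 4·105 = 420, giving E = 210.
χ = V − E + F = 99 − 210 + 105 = -6.
For a closed orientable surface χ = 2 − 2g, so g = (2 − (-6))/2 = 4.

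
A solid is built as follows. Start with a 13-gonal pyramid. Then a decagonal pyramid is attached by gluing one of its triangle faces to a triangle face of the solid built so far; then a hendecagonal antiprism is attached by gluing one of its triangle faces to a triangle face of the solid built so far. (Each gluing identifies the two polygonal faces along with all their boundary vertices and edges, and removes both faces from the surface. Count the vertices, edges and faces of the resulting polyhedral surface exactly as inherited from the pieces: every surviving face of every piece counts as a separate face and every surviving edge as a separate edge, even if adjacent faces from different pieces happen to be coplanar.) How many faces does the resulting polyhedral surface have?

45

A 13-gonal pyramid: V=14, E=26, F=14.
Attach a decagonal pyramid (V=11, E=20, F=11) along a 3-gon: merge 3 vertices and 3 edges, delete both glued faces → V=22, E=43, F=23.
Attach a hendecagonal antiprism (V=22, E=44, F=24) along a 3-gon: merge 3 vertices and 3 edges, delete both glued faces → V=41, E=84, F=45.
Check: V − E + F = 41 − 84 + 45 = 2.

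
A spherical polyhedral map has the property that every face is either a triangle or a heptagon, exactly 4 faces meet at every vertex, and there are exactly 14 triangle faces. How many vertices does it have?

14

Let x be the number of heptagons; then F = 14 + x.
Edge–face incidences: 2E = 3·14 + 7·x = 42 + 7x.
Every vertex has degree 4, so 4V = 2E.
Euler: V − E + F = 2 ⇒ (2E)/4 − E + (14 + x) = 2.
Multiply by 8: 2·(2E) − 4·(2E) + 8·(14 + x) = 16, i.e. 112 + 8x − 2·(42 + 7x) = 16.
Collecting terms: −6x + 28 = 16, so −6x = −12, so x = 2.
Then 2E = 42 + 7·2 = 56, so E = 28, V = 2E/4 = 14, F = 14 + 2 = 16.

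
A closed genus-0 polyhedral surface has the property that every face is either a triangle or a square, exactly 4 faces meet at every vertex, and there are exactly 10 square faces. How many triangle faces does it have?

Let x be the number of triangles; then F = 10 + x.
Edge–face incidences: 2E = 4·10 + 3·x = 40 + 3x.
Every vertex has degree 4, so 4V = 2E.
Euler: V − E + F = 2 ⇒ (2E)/4 − E + (10 + x) = 2.
Multiply by 8: 2·(2E) − 4·(2E) + 8·(10 + x) = 16, i.e. 80 + 8x − 2·(40 + 3x) = 16.
Collecting terms: 2x = 16, so x = 8.
Then 2E = 40 + 3·8 = 64, so E = 32, V = 2E/4 = 16, F = 10 + 8 = 18.

8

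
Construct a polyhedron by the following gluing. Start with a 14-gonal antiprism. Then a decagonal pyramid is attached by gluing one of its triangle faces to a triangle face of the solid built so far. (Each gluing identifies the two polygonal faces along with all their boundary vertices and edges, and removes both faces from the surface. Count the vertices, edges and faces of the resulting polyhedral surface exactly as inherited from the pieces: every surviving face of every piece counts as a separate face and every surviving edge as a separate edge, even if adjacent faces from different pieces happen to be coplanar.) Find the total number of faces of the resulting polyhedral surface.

39

A 14-gonal antiprism: V=28, E=56, F=30.
Attach a decagonal pyramid (V=11, E=20, F=11) along a 3-gon: merge 3 vertices and 3 edges, delete both glued faces → V=36, E=73, F=39.
Check: V − E + F = 36 − 73 + 39 = 2.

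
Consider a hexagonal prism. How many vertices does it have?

A prism on an n-gon has two n-gon bases and n rectangular sides: V = 2·6 = 12, E = 3·6 = 18, F = 6 + 2 = 8.

12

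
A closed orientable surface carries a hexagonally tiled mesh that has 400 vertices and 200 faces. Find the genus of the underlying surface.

1

Every face is a hexagon, so 2E = 6·200 = 1200, giving E = 600.
χ = V − E + F = 400 − 600 + 200 = 0.
For a closed orientable surface χ = 2 − 2g, so g = (2 − (0))/2 = 1.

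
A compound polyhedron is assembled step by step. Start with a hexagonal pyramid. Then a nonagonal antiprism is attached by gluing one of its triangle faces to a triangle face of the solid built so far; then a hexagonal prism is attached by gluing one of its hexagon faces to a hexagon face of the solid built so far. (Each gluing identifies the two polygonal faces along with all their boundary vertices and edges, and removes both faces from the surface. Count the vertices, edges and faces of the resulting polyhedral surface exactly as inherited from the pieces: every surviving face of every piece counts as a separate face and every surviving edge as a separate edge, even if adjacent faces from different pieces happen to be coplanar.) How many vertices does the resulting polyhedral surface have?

A hexagonal pyramid: V=7, E=12, F=7.
Attach a nonagonal antiprism (V=18, E=36, F=20) along a 3-gon: merge 3 vertices and 3 edges, delete both glued faces → V=22, E=45, F=25.
Attach a hexagonal prism (V=12, E=18, F=8) along a 6-gon: merge 6 vertices and 6 edges, delete both glued faces → V=28, E=57, F=31.
Check: V − E + F = 28 − 57 + 31 = 2.

28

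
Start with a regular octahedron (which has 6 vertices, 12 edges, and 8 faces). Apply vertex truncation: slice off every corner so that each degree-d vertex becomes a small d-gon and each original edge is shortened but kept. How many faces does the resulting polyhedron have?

14

Truncation replaces each original edge-end by a new vertex, so V′ = 2E = 24.
Each original edge survives, and each old vertex of degree d contributes d new edges; summing degrees gives Σd = 2E, so E′ = E + 2E = 3E = 36.
Each original face survives and each original vertex becomes one new face: F′ = F + V = 14.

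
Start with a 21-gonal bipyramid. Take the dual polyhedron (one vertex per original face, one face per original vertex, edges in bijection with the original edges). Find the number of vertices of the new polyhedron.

The base solid has V = 23, E = 63, F = 42.
The dual swaps V and F and preserves E: V′ = F = 42, E′ = E = 63, F′ = V = 23.

42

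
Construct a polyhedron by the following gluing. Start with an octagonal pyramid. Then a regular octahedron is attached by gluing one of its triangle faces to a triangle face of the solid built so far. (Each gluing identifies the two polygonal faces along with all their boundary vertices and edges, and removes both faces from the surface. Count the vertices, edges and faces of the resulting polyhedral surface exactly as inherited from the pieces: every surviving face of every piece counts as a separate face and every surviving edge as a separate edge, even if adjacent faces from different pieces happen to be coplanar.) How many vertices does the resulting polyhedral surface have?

An octagonal pyramid: V=9, E=16, F=9.
Attach a regular octahedron (V=6, E=12, F=8) along a 3-gon: merge 3 vertices and 3 edges, delete both glued faces → V=12, E=25, F=15.
Check: V − E + F = 12 − 25 + 15 = 2.

12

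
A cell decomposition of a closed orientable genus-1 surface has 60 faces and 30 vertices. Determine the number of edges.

90

For a closed orientable surface of genus 1, χ = 2 − 2·1 = 0.
E = V + F − (0) = 30 + 60 − (0) = 90.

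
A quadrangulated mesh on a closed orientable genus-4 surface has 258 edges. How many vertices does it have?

123

χ = 2 − 2·4 = -6, and every face is a square so 4F = 2E.
F = 2E/4 = 129. Then V = -6 + E − F = -6 + 258 − 129 = 123.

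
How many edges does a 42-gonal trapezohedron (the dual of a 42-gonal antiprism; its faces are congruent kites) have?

168

The n-trapezohedron (dual of the n-antiprism) has V = 2·42 + 2 = 86, E = 4·42 = 168, F = 2·42 = 84.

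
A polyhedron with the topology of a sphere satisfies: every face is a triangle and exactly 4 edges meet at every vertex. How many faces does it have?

Each face has 3 edges and each edge borders two faces, so 2E = 3F.
Each vertex has degree 4, so 4V = 2E and hence V = 3F/4.
Euler: V − E + F = 2 ⇒ (3F/4) − (3F/2) + F = 2.
Multiply by 8: (6 − 12 + 8)F = 16, i.e. 2F = 16.
So F = 8, E = 3·8/2 = 12, V = 3·8/4 = 6.

8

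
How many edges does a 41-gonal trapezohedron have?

164

The n-trapezohedron (dual of the n-antiprism) has V = 2·41 + 2 = 84, E = 4·41 = 164, F = 2·41 = 82.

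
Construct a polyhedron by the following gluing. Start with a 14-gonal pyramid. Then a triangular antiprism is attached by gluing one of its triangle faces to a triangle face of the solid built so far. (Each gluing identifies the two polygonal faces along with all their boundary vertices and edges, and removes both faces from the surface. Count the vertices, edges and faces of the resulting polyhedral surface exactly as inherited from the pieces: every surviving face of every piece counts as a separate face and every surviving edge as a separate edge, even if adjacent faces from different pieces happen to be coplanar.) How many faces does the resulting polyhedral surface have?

21

A 14-gonal pyramid: V=15, E=28, F=15.
Attach a triangular antiprism (V=6, E=12, F=8) along a 3-gon: merge 3 vertices and 3 edges, delete both glued faces → V=18, E=37, F=21.
Check: V − E + F = 18 − 37 + 21 = 2.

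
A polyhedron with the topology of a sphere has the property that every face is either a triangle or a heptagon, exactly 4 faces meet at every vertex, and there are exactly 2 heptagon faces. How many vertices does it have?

14

Let x be the number of triangles; then F = 2 + x.
Edge–face incidences: 2E = 7·2 + 3·x = 14 + 3x.
Every vertex has degree 4, so 4V = 2E.
Euler: V − E + F = 2 ⇒ (2E)/4 − E + (2 + x) = 2.
Multiply by 8: 2·(2E) − 4·(2E) + 8·(2 + x) = 16, i.e. 16 + 8x − 2·(14 + 3x) = 16.
Collecting terms: 2x − 12 = 16, so 2x = 28, so x = 14.
Then 2E = 14 + 3·14 = 56, so E = 28, V = 2E/4 = 14, F = 2 + 14 = 16.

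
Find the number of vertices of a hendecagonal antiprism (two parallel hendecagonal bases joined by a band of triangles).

22

An antiprism on an n-gon has two n-gon caps and 2n triangles: V = 2·11 = 22, E = 4·11 = 44, F = 2·11 + 2 = 24.
Check: V − E + F = 22 − 44 + 24 = 2.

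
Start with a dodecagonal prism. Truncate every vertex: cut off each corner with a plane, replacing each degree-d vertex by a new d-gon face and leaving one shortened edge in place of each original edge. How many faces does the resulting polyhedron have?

The base solid has V = 24, E = 36, F = 14.
Truncation replaces each original edge-end by a new vertex, so V′ = 2E = 72.
Each original edge survives, and each old vertex of degree d contributes d new edges; summing degrees gives Σd = 2E, so E′ = E + 2E = 3E = 108.
Each original face survives and each original vertex becomes one new face: F′ = F + V = 38.

38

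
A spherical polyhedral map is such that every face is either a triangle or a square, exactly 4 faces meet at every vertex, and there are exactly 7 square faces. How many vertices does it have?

13

Let x be the number of triangles; then F = 7 + x.
Edge–face incidences: 2E = 4·7 + 3·x = 28 + 3x.
Every vertex has degree 4, so 4V = 2E.
Euler: V − E + F = 2 ⇒ (2E)/4 − E + (7 + x) = 2.
Multiply by 8: 2·(2E) − 4·(2E) + 8·(7 + x) = 16, i.e. 56 + 8x − 2·(28 + 3x) = 16.
Collecting terms: 2x = 16, so x = 8.
Then 2E = 28 + 3·8 = 52, so E = 26, V = 2E/4 = 13, F = 7 + 8 = 15.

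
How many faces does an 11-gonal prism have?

13

A prism on an n-gon has two n-gon bases and n rectangular sides: V = 2·11 = 22, E = 3·11 = 33, F = 11 + 2 = 13.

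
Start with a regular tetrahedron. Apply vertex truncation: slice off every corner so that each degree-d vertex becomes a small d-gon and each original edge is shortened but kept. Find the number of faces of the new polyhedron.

The base solid has V = 4, E = 6, F = 4.
Truncation replaces each original edge-end by a new vertex, so V′ = 2E = 12.
Each original edge survives, and each old vertex of degree d contributes d new edges; summing degrees gives Σd = 2E, so E′ = E + 2E = 3E = 18.
Each original face survives and each original vertex becomes one new face: F′ = F + V = 8.

8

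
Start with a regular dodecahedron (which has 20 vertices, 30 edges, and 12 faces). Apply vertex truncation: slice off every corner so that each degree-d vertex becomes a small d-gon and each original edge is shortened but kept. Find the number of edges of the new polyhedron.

90

Truncation replaces each original edge-end by a new vertex, so V′ = 2E = 60.
Each original edge survives, and each old vertex of degree d contributes d new edges; summing degrees gives Σd = 2E, so E′ = E + 2E = 3E = 90.
Each original face survives and each original vertex becomes one new face: F′ = F + V = 32.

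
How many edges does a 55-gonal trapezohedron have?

220

The n-trapezohedron (dual of the n-antiprism) has V = 2·55 + 2 = 112, E = 4·55 = 220, F = 2·55 = 110.
Check: V − E + F = 112 − 220 + 110 = 2.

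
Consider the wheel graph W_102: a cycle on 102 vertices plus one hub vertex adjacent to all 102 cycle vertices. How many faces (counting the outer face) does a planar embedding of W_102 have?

W_102 has V = 102 + 1 = 103 vertices and E = 2·102 = 204 edges.
By Euler's formula F = 2 − V + E = 2 − 103 + 204 = 103.

103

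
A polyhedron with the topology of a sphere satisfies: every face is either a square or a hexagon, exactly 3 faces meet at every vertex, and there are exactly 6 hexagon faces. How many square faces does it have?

6

Let x be the number of squares; then F = 6 + x.
Edge–face incidences: 2E = 6·6 + 4·x = 36 + 4x.
Every vertex has degree 3, so 3V = 2E.
Euler: V − E + F = 2 ⇒ (2E)/3 − E + (6 + x) = 2.
Multiply by 6: 2·(2E) − 3·(2E) + 6·(6 + x) = 12, i.e. 36 + 6x − (36 + 4x) = 12.
Collecting terms: 2x = 12, so x = 6.
Then 2E = 36 + 4·6 = 60, so E = 30, V = 2E/3 = 20, F = 6 + 6 = 12.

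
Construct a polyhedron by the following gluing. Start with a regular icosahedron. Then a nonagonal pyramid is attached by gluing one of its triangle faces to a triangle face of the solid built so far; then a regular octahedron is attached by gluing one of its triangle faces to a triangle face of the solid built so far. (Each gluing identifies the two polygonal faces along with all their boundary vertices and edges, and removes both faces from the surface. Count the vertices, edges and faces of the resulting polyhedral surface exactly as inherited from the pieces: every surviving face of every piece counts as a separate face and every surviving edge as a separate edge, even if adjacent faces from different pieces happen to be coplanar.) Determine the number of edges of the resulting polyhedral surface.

54

A regular icosahedron: V=12, E=30, F=20.
Attach a nonagonal pyramid (V=10, E=18, F=10) along a 3-gon: merge 3 vertices and 3 edges, delete both glued faces → V=19, E=45, F=28.
Attach a regular octahedron (V=6, E=12, F=8) along a 3-gon: merge 3 vertices and 3 edges, delete both glued faces → V=22, E=54, F=34.
Check: V − E + F = 22 − 54 + 34 = 2.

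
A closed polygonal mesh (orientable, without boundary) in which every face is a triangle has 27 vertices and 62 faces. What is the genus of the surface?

3

Every face is a triangle, so 2E = 3·62 = 186, giving E = 93.
χ = V − E + F = 27 − 93 + 62 = -4.
For a closed orientable surface χ = 2 − 2g, so g = (2 − (-4))/2 = 3.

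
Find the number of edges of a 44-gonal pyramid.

88

A pyramid on an n-gon base has one n-gon and n triangles: V = 44 + 1 = 45, E = 2·44 = 88, F = 44 + 1 = 45.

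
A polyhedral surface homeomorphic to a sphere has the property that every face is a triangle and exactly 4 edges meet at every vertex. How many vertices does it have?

6

Each face has 3 edges and each edge borders two faces, so 2E = 3F.
Each vertex has degree 4, so 4V = 2E and hence V = 3F/4.
Euler: V − E + F = 2 ⇒ (3F/4) − (3F/2) + F = 2.
Multiply by 8: (6 − 12 + 8)F = 16, i.e. 2F = 16.
So F = 8, E = 3·8/2 = 12, V = 3·8/4 = 6.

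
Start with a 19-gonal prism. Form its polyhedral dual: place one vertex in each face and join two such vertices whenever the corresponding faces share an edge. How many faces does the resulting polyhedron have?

38

The base solid has V = 38, E = 57, F = 21.
The dual swaps V and F and preserves E: V′ = F = 21, E′ = E = 57, F′ = V = 38.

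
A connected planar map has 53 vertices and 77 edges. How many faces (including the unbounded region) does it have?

26

Euler's formula for a connected plane graph: V − E + F = 2, so F = 2 − 53 + 77 = 26.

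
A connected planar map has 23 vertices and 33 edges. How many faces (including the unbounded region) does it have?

Euler's formula for a connected plane graph: V − E + F = 2, so F = 2 − 23 + 33 = 12.

12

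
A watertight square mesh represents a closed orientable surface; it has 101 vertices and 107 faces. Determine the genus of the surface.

4

Every face is a square, so 2E = 4·107 = 428, giving E = 214.
χ = V − E + F = 101 − 214 + 107 = -6.
For a closed orientable surface χ = 2 − 2g, so g = (2 − (-6))/2 = 4.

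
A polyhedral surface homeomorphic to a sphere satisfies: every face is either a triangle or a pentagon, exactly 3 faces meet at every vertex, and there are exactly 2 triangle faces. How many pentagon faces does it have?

Let x be the number of pentagons; then F = 2 + x.
Edge–face incidences: 2E = 3·2 + 5·x = 6 + 5x.
Every vertex has degree 3, so 3V = 2E.
Euler: V − E + F = 2 ⇒ (2E)/3 − E + (2 + x) = 2.
Multiply by 6: 2·(2E) − 3·(2E) + 6·(2 + x) = 12, i.e. 12 + 6x − (6 + 5x) = 12.
Collecting terms: x + 6 = 12, so x = 6.
Then 2E = 6 + 5·6 = 36, so E = 18, V = 2E/3 = 12, F = 2 + 6 = 8.

6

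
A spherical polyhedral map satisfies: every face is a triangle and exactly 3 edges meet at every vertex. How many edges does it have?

6

Each face has 3 edges and each edge borders two faces, so 2E = 3F.
Each vertex has degree 3, so 3V = 2E and hence V = 3F/3.
Euler: V − E + F = 2 ⇒ (3F/3) − (3F/2) + F = 2.
Multiply by 6: (6 − 9 + 6)F = 12, i.e. 3F = 12.
So F = 4, E = 3·4/2 = 6, V = 3·4/3 = 4.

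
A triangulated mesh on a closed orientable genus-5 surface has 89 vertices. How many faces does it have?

194

χ = 2 − 2·5 = -8, and every face is a triangle so 3F = 2E.
V − E + F = -8 with E = 3F/2 gives 89 − (3/2 − 1)·F = -8, so F = 194 and E = 291.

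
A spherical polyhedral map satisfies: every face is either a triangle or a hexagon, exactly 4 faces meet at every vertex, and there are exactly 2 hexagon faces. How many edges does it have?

24

Let x be the number of triangles; then F = 2 + x.
Edge–face incidences: 2E = 6·2 + 3·x = 12 + 3x.
Every vertex has degree 4, so 4V = 2E.
Euler: V − E + F = 2 ⇒ (2E)/4 − E + (2 + x) = 2.
Multiply by 8: 2·(2E) − 4·(2E) + 8·(2 + x) = 16, i.e. 16 + 8x − 2·(12 + 3x) = 16.
Collecting terms: 2x − 8 = 16, so 2x = 24, so x = 12.
Then 2E = 12 + 3·12 = 48, so E = 24, V = 2E/4 = 12, F = 2 + 12 = 14.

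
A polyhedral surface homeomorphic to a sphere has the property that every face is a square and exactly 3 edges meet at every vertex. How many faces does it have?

6

Each face has 4 edges and each edge borders two faces, so 2E = 4F.
Each vertex has degree 3, so 3V = 2E and hence V = 4F/3.
Euler: V − E + F = 2 ⇒ (4F/3) − (4F/2) + F = 2.
Multiply by 6: (8 − 12 + 6)F = 12, i.e. 2F = 12.
So F = 6, E = 4·6/2 = 12, V = 4·6/3 = 8.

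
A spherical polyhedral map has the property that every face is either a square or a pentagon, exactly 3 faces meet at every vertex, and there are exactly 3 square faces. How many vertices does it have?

Let x be the number of pentagons; then F = 3 + x.
Edge–face incidences: 2E = 4·3 + 5·x = 12 + 5x.
Every vertex has degree 3, so 3V = 2E.
Euler: V − E + F = 2 ⇒ (2E)/3 − E + (3 + x) = 2.
Multiply by 6: 2·(2E) − 3·(2E) + 6·(3 + x) = 12, i.e. 18 + 6x − (12 + 5x) = 12.
Collecting terms: x + 6 = 12, so x = 6.
Then 2E = 12 + 5·6 = 42, so E = 21, V = 2E/3 = 14, F = 3 + 6 = 9.

14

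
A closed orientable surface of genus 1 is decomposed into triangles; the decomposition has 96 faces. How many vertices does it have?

χ = 2 − 2·1 = 0, and every face is a triangle so 3F = 2E.
E = 3·96/2 = 144. Then V = 0 + E − F = 0 + 144 − 96 = 48.

48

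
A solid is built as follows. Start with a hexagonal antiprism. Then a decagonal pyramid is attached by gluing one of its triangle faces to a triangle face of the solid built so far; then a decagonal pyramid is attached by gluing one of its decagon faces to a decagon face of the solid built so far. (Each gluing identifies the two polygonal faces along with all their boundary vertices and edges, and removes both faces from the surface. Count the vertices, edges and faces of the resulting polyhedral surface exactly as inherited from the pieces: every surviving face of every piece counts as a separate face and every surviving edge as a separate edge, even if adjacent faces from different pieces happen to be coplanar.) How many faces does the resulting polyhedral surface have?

A hexagonal antiprism: V=12, E=24, F=14.
Attach a decagonal pyramid (V=11, E=20, F=11) along a 3-gon: merge 3 vertices and 3 edges, delete both glued faces → V=20, E=41, F=23.
Attach a decagonal pyramid (V=11, E=20, F=11) along a 10-gon: merge 10 vertices and 10 edges, delete both glued faces → V=21, E=51, F=32.
Check: V − E + F = 21 − 51 + 32 = 2.

32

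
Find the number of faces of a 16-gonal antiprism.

34

An antiprism on an n-gon has two n-gon caps and 2n triangles: V = 2·16 = 32, E = 4·16 = 64, F = 2·16 + 2 = 34.
Check: V − E + F = 32 − 64 + 34 = 2.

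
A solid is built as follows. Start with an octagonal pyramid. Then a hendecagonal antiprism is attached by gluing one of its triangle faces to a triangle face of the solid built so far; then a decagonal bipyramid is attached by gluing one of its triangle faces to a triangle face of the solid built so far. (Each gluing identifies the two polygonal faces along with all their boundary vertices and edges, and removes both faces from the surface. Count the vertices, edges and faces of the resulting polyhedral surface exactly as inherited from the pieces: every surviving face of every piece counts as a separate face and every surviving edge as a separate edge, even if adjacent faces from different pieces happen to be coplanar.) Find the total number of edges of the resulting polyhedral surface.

An octagonal pyramid: V=9, E=16, F=9.
Attach a hendecagonal antiprism (V=22, E=44, F=24) along a 3-gon: merge 3 vertices and 3 edges, delete both glued faces → V=28, E=57, F=31.
Attach a decagonal bipyramid (V=12, E=30, F=20) along a 3-gon: merge 3 vertices and 3 edges, delete both glued faces → V=37, E=84, F=49.
Check: V − E + F = 37 − 84 + 49 = 2.

84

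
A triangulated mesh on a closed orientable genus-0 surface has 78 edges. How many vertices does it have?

χ = 2 − 2·0 = 2, and every face is a triangle so 3F = 2E.
F = 2E/3 = 52. Then V = 2 + E − F = 2 + 78 − 52 = 28.

28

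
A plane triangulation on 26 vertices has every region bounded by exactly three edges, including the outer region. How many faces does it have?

48

In a plane triangulation 3F = 2E and V − E + F = 2, so F = 2V − 4 = 2·26 − 4 = 48.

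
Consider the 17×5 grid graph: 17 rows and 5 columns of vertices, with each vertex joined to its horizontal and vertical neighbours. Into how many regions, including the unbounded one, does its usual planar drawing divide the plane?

The grid has V = 17·5 = 85 vertices and E = 17·4 + 5·16 = 148 edges.
F = 2 − V + E = 2 − 85 + 148 = 65.

65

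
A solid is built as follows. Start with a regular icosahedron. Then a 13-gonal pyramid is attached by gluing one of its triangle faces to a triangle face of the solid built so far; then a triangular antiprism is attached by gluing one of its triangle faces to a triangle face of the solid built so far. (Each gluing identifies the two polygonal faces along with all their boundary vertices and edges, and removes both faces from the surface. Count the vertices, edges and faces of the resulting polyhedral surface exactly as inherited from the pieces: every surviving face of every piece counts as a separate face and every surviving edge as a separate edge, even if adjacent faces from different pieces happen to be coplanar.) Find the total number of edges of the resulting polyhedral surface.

A regular icosahedron: V=12, E=30, F=20.
Attach a 13-gonal pyramid (V=14, E=26, F=14) along a 3-gon: merge 3 vertices and 3 edges, delete both glued faces → V=23, E=53, F=32.
Attach a triangular antiprism (V=6, E=12, F=8) along a 3-gon: merge 3 vertices and 3 edges, delete both glued faces → V=26, E=62, F=38.
Check: V − E + F = 26 − 62 + 38 = 2.

62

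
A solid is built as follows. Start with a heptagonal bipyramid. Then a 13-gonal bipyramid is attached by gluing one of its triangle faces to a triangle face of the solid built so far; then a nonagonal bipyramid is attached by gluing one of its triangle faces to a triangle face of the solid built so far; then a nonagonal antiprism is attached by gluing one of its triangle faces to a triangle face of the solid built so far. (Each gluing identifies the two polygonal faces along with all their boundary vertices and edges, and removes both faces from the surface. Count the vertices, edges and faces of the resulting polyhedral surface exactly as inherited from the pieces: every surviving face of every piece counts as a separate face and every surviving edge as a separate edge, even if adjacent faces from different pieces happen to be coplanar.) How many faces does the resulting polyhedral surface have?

72

A heptagonal bipyramid: V=9, E=21, F=14.
Attach a 13-gonal bipyramid (V=15, E=39, F=26) along a 3-gon: merge 3 vertices and 3 edges, delete both glued faces → V=21, E=57, F=38.
Attach a nonagonal bipyramid (V=11, E=27, F=18) along a 3-gon: merge 3 vertices and 3 edges, delete both glued faces → V=29, E=81, F=54.
Attach a nonagonal antiprism (V=18, E=36, F=20) along a 3-gon: merge 3 vertices and 3 edges, delete both glued faces → V=44, E=114, F=72.
Check: V − E + F = 44 − 114 + 72 = 2.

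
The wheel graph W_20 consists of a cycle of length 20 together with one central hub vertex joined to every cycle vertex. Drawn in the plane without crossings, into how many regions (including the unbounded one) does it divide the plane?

W_20 has V = 20 + 1 = 21 vertices and E = 2·20 = 40 edges.
By Euler's formula F = 2 − V + E = 2 − 21 + 40 = 21.

21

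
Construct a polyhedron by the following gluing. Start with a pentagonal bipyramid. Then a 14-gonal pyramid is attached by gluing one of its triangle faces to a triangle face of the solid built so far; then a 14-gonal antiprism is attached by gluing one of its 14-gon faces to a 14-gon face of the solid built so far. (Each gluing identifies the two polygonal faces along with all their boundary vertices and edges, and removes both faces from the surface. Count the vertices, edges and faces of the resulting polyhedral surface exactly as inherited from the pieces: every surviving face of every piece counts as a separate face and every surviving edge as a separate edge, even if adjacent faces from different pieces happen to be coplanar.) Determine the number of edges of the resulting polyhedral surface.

82

A pentagonal bipyramid: V=7, E=15, F=10.
Attach a 14-gonal pyramid (V=15, E=28, F=15) along a 3-gon: merge 3 vertices and 3 edges, delete both glued faces → V=19, E=40, F=23.
Attach a 14-gonal antiprism (V=28, E=56, F=30) along a 14-gon: merge 14 vertices and 14 edges, delete both glued faces → V=33, E=82, F=51.
Check: V − E + F = 33 − 82 + 51 = 2.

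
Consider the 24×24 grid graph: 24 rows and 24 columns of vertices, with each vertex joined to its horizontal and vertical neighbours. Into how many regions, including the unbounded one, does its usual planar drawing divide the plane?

530

The grid has V = 24·24 = 576 vertices and E = 24·23 + 24·23 = 1104 edges.
F = 2 − V + E = 2 − 576 + 1104 = 530.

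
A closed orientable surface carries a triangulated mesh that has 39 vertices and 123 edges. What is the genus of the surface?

Every face is a triangle and each edge borders two faces, so 3F = 2·123, giving F = 82.
χ = V − E + F = 39 − 123 + 82 = -2.
For a closed orientable surface χ = 2 − 2g, so g = (2 − (-2))/2 = 2.

2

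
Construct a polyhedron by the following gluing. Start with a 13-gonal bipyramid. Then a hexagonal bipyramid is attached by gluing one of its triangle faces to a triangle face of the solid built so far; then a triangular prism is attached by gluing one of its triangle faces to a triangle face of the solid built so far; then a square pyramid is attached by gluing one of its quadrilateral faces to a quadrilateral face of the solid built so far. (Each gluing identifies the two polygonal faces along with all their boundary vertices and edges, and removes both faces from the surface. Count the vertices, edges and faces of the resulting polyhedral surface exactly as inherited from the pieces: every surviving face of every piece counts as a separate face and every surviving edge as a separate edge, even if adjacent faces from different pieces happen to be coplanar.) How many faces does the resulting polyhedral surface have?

42

A 13-gonal bipyramid: V=15, E=39, F=26.
Attach a hexagonal bipyramid (V=8, E=18, F=12) along a 3-gon: merge 3 vertices and 3 edges, delete both glued faces → V=20, E=54, F=36.
Attach a triangular prism (V=6, E=9, F=5) along a 3-gon: merge 3 vertices and 3 edges, delete both glued faces → V=23, E=60, F=39.
Attach a square pyramid (V=5, E=8, F=5) along a 4-gon: merge 4 vertices and 4 edges, delete both glued faces → V=24, E=64, F=42.
Check: V − E + F = 24 − 64 + 42 = 2.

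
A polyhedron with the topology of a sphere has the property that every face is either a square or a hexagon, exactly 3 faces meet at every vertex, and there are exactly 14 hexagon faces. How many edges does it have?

54

Let x be the number of squares; then F = 14 + x.
Edge–face incidences: 2E = 6·14 + 4·x = 84 + 4x.
Every vertex has degree 3, so 3V = 2E.
Euler: V − E + F = 2 ⇒ (2E)/3 − E + (14 + x) = 2.
Multiply by 6: 2·(2E) − 3·(2E) + 6·(14 + x) = 12, i.e. 84 + 6x − (84 + 4x) = 12.
Collecting terms: 2x = 12, so x = 6.
Then 2E = 84 + 4·6 = 108, so E = 54, V = 2E/3 = 36, F = 14 + 6 = 20.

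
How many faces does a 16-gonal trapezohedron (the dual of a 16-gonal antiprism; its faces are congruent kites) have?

32

The n-trapezohedron (dual of the n-antiprism) has V = 2·16 + 2 = 34, E = 4·16 = 64, F = 2·16 = 32.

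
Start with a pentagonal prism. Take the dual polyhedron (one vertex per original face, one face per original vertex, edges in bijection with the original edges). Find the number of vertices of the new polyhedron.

The base solid has V = 10, E = 15, F = 7.
The dual swaps V and F and preserves E: V′ = F = 7, E′ = E = 15, F′ = V = 10.

7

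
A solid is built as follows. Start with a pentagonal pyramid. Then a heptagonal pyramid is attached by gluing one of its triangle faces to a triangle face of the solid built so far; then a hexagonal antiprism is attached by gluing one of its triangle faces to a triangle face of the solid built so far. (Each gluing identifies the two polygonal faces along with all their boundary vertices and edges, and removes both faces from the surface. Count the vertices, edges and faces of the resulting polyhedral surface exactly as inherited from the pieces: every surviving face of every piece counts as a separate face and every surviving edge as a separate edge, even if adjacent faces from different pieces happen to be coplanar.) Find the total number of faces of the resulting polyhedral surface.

A pentagonal pyramid: V=6, E=10, F=6.
Attach a heptagonal pyramid (V=8, E=14, F=8) along a 3-gon: merge 3 vertices and 3 edges, delete both glued faces → V=11, E=21, F=12.
Attach a hexagonal antiprism (V=12, E=24, F=14) along a 3-gon: merge 3 vertices and 3 edges, delete both glued faces → V=20, E=42, F=24.
Check: V − E + F = 20 − 42 + 24 = 2.

24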